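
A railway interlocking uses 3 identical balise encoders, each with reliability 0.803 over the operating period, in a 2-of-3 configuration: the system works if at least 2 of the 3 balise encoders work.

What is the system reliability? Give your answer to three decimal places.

0.899

R = Σ_{i=2}^{3} C(3,i) p^i (1−p)^{3−i} with p = 0.803
C(3,2)·0.803^2·0.197^1 = 0.38108
C(3,3)·0.803^3·0.197^0 = 0.51778
Sum = 0.899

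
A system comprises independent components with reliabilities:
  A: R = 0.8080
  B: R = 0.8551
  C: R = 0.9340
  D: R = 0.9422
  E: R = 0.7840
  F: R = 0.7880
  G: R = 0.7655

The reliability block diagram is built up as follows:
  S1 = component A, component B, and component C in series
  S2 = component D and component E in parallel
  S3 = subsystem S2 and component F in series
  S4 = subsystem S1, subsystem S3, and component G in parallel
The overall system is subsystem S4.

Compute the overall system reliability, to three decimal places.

0.982

Series (A, B, and C): 0.80800 × 0.85510 × 0.93400 = 0.64532
Parallel (D and E): 1 − (1 − 0.94220)(1 − 0.78400) = 0.98752
Series ([0.98752] and F): 0.98752 × 0.78800 = 0.77817
Parallel ([0.64532], [0.77817], and G): 1 − (1 − 0.64532)(1 − 0.77817)(1 − 0.76550) = 0.982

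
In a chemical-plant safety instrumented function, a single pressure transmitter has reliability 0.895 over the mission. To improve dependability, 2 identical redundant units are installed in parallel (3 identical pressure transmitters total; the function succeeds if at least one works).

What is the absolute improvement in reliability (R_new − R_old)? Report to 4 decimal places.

R_before = 0.895
R_after = 1 − (1 − 0.895)^3 = 0.9988
ΔR = 0.9988 − 0.895 = 0.1038

0.1038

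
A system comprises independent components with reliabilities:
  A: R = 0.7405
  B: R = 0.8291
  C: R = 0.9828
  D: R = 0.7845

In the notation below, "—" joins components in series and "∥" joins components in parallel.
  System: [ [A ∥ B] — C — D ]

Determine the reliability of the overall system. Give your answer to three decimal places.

0.737

Parallel (A and B): 1 − (1 − 0.74050)(1 − 0.82910) = 0.95565
Series ([0.95565], C, and D): 0.95565 × 0.98280 × 0.78450 = 0.737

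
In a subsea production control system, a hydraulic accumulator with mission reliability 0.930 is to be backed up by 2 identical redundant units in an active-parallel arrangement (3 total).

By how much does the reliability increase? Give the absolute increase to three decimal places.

R_before = 0.930
R_after = 1 − (1 − 0.930)^3 = 1.000
ΔR = 1.000 − 0.930 = 0.070

0.070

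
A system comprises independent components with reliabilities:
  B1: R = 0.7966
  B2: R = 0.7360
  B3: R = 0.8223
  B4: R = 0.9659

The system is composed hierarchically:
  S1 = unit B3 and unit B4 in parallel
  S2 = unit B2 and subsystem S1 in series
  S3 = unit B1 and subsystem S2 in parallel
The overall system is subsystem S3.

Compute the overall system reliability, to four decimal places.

0.9454

Parallel (B3 and B4): 1 − (1 − 0.822300)(1 − 0.965900) = 0.993940
Series (B2 and [0.993940]): 0.736000 × 0.993940 = 0.731540
Parallel (B1 and [0.731540]): 1 − (1 − 0.796600)(1 − 0.731540) = 0.9454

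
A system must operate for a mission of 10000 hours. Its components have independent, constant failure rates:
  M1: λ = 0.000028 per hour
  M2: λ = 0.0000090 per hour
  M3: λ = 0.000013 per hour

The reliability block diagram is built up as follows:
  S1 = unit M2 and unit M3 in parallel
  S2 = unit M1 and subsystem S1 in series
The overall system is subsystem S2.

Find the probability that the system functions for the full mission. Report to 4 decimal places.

0.7479

R(M1) = exp(−0.000028 × 10000) = 0.755784
R(M2) = exp(−0.0000090 × 10000) = 0.913931
R(M3) = exp(−0.000013 × 10000) = 0.878095
Parallel (M2 and M3): 1 − (1 − 0.913931)(1 − 0.878095) = 0.989508
Series (M1 and [0.989508]): 0.755784 × 0.989508 = 0.7479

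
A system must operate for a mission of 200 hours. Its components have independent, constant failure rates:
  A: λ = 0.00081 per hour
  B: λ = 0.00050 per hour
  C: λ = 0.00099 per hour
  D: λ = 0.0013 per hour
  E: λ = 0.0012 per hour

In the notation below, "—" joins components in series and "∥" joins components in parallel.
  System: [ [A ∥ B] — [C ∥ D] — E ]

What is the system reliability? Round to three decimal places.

0.744

R(A) = exp(−0.00081 × 200) = 0.85044
R(B) = exp(−0.00050 × 200) = 0.90484
R(C) = exp(−0.00099 × 200) = 0.82037
R(D) = exp(−0.0013 × 200) = 0.77105
R(E) = exp(−0.0012 × 200) = 0.78663
Parallel (A and B): 1 − (1 − 0.85044)(1 − 0.90484) = 0.98577
Parallel (C and D): 1 − (1 − 0.82037)(1 − 0.77105) = 0.95887
Series ([0.98577], [0.95887], and E): 0.98577 × 0.95887 × 0.78663 = 0.744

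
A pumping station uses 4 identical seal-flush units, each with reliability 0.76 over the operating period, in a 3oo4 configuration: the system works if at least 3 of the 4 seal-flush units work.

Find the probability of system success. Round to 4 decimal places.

0.7550

R = Σ_{i=3}^{4} C(4,i) p^i (1−p)^{4−i} with p = 0.76
C(4,3)·0.76^3·0.24^1 = 0.421417
C(4,4)·0.76^4·0.24^0 = 0.333622
Sum = 0.7550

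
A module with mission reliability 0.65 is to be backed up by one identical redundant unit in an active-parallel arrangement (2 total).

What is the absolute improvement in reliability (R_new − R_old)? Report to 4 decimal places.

R_before = 0.65
R_after = 1 − (1 − 0.65)^2 = 0.8775
ΔR = 0.8775 − 0.65 = 0.2275

0.2275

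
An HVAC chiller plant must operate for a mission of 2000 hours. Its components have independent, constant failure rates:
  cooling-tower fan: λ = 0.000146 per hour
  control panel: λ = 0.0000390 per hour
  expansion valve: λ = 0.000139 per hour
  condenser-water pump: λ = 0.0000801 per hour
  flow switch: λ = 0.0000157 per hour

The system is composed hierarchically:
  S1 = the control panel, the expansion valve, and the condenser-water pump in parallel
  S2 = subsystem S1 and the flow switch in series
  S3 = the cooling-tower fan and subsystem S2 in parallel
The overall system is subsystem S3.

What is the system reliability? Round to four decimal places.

0.9915

R(cooling-tower fan) = exp(−0.000146 × 2000) = 0.746769
R(control panel) = exp(−0.0000390 × 2000) = 0.924964
R(expansion valve) = exp(−0.000139 × 2000) = 0.757297
R(condenser-water pump) = exp(−0.0000801 × 2000) = 0.851973
R(flow switch) = exp(−0.0000157 × 2000) = 0.969088
Parallel (control panel, expansion valve, and condenser-water pump): 1 − (1 − 0.924964)(1 − 0.757297)(1 − 0.851973) = 0.997304
Series ([0.997304] and flow switch): 0.997304 × 0.969088 = 0.966475
Parallel (cooling-tower fan and [0.966475]): 1 − (1 − 0.746769)(1 − 0.966475) = 0.9915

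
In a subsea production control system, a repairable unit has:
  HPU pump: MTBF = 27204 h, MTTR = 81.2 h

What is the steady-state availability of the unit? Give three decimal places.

0.997

A(HPU pump) = MTBF/(MTBF+MTTR) = 27204/(27204+81.2) = 0.997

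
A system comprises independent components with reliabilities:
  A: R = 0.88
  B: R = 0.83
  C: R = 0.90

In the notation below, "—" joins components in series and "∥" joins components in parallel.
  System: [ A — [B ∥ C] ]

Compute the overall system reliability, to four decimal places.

Parallel (B and C): 1 − (1 − 0.830000)(1 − 0.900000) = 0.983000
Series (A and [0.983000]): 0.880000 × 0.983000 = 0.8650

0.8650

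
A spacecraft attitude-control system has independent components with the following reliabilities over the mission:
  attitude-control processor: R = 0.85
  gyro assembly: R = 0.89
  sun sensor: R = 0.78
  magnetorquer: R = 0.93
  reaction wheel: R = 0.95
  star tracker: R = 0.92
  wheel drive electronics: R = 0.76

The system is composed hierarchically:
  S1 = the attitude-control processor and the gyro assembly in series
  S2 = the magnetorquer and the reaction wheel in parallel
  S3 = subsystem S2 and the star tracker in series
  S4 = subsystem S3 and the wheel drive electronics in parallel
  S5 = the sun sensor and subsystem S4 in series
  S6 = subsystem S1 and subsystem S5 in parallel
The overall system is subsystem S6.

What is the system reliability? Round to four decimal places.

Series (attitude-control processor and gyro assembly): 0.850000 × 0.890000 = 0.756500
Parallel (magnetorquer and reaction wheel): 1 − (1 − 0.930000)(1 − 0.950000) = 0.996500
Series ([0.996500] and star tracker): 0.996500 × 0.920000 = 0.916780
Parallel ([0.916780] and wheel drive electronics): 1 − (1 − 0.916780)(1 − 0.760000) = 0.980027
Series (sun sensor and [0.980027]): 0.780000 × 0.980027 = 0.764421
Parallel ([0.756500] and [0.764421]): 1 − (1 − 0.756500)(1 − 0.764421) = 0.9426

0.9426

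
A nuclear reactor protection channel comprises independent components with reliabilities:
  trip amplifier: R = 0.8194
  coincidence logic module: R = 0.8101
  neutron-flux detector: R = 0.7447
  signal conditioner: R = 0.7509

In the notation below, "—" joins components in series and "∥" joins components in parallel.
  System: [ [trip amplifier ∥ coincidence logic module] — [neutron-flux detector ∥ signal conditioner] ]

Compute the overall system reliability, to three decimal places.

Parallel (trip amplifier and coincidence logic module): 1 − (1 − 0.81940)(1 − 0.81010) = 0.96570
Parallel (neutron-flux detector and signal conditioner): 1 − (1 − 0.74470)(1 − 0.75090) = 0.93640
Series ([0.96570] and [0.93640]): 0.96570 × 0.93640 = 0.904

0.904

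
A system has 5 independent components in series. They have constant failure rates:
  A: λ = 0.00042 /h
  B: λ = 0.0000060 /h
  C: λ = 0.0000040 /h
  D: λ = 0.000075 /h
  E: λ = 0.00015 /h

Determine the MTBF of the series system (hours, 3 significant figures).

Series of exponential components: λ_sys = Σ λ_i
λ_sys = 0.00042 + 0.0000060 + 0.0000040 + 0.000075 + 0.00015 = 6.5500e-04 /h
MTBF = 1 / λ_sys = 1530 h

1530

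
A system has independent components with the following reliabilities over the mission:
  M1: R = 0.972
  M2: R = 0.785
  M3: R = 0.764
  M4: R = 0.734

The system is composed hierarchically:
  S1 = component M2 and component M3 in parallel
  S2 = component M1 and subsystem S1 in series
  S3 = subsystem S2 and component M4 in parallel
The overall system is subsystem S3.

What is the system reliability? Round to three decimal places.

0.979

Parallel (M2 and M3): 1 − (1 − 0.78500)(1 − 0.76400) = 0.94926
Series (M1 and [0.94926]): 0.97200 × 0.94926 = 0.92268
Parallel ([0.92268] and M4): 1 − (1 − 0.92268)(1 − 0.73400) = 0.979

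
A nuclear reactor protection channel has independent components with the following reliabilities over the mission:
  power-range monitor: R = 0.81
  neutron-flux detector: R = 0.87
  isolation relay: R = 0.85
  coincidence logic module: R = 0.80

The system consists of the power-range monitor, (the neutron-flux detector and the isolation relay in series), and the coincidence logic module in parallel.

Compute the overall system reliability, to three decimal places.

Series (neutron-flux detector and isolation relay): 0.87000 × 0.85000 = 0.73950
Parallel (power-range monitor, [0.73950], and coincidence logic module): 1 − (1 − 0.81000)(1 − 0.73950)(1 − 0.80000) = 0.990

0.990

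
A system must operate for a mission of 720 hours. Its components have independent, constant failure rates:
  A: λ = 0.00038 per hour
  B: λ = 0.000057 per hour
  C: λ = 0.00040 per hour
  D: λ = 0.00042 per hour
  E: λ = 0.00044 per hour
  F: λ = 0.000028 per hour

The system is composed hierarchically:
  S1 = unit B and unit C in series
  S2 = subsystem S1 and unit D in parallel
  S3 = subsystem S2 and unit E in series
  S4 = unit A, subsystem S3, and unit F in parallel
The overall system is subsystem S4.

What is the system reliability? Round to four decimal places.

R(A) = exp(−0.00038 × 720) = 0.760636
R(B) = exp(−0.000057 × 720) = 0.959791
R(C) = exp(−0.00040 × 720) = 0.749762
R(D) = exp(−0.00042 × 720) = 0.739042
R(E) = exp(−0.00044 × 720) = 0.728476
R(F) = exp(−0.000028 × 720) = 0.980042
Series (B and C): 0.959791 × 0.749762 = 0.719615
Parallel ([0.719615] and D): 1 − (1 − 0.719615)(1 − 0.739042) = 0.926831
Series ([0.926831] and E): 0.926831 × 0.728476 = 0.675174
Parallel (A, [0.675174], and F): 1 − (1 − 0.760636)(1 − 0.675174)(1 − 0.980042) = 0.9984

0.9984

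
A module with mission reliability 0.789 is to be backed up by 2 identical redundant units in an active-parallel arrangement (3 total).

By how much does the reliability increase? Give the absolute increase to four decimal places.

R_before = 0.789
R_after = 1 − (1 − 0.789)^3 = 0.9906
ΔR = 0.9906 − 0.789 = 0.2016

0.2016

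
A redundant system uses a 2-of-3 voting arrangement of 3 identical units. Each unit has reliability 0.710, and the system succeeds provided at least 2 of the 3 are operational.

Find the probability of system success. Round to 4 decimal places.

0.7965

R = Σ_{i=2}^{3} C(3,i) p^i (1−p)^{3−i} with p = 0.710
C(3,2)·0.710^2·0.290^1 = 0.438567
C(3,3)·0.710^3·0.290^0 = 0.357911
Sum = 0.7965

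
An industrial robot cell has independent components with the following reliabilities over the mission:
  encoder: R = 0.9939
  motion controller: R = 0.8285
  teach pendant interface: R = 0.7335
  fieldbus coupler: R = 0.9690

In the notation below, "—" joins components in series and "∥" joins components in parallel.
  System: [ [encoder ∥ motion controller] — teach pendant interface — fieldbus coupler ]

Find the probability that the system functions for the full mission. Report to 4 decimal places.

0.7100

Parallel (encoder and motion controller): 1 − (1 − 0.993900)(1 − 0.828500) = 0.998954
Series ([0.998954], teach pendant interface, and fieldbus coupler): 0.998954 × 0.733500 × 0.969000 = 0.7100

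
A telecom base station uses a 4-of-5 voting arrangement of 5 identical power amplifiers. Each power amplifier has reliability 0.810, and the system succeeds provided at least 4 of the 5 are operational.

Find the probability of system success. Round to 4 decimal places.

0.7576

R = Σ_{i=4}^{5} C(5,i) p^i (1−p)^{5−i} with p = 0.810
C(5,4)·0.810^4·0.190^1 = 0.408944
C(5,5)·0.810^5·0.190^0 = 0.348678
Sum = 0.7576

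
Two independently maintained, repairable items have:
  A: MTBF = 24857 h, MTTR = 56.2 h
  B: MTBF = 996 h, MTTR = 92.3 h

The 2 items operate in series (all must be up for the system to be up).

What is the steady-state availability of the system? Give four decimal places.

A(A) = MTBF/(MTBF+MTTR) = 24857/(24857+56.2) = 0.997744
A(B) = MTBF/(MTBF+MTTR) = 996/(996+92.3) = 0.915189
Series availability: 0.997744 × 0.915189 = 0.9131

0.9131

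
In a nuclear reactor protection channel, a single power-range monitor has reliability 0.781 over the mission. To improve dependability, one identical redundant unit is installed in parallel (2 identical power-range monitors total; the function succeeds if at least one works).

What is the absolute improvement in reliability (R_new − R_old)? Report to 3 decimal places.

0.171

R_before = 0.781
R_after = 1 − (1 − 0.781)^2 = 0.952
ΔR = 0.952 − 0.781 = 0.171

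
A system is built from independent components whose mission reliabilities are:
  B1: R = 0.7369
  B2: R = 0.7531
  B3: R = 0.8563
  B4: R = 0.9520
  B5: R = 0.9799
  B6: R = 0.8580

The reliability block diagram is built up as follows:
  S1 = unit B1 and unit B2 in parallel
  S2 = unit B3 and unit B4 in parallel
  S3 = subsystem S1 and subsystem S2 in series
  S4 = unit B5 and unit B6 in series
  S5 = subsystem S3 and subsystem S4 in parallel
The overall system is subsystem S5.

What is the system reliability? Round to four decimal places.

Parallel (B1 and B2): 1 − (1 − 0.736900)(1 − 0.753100) = 0.935041
Parallel (B3 and B4): 1 − (1 − 0.856300)(1 − 0.952000) = 0.993102
Series ([0.935041] and [0.993102]): 0.935041 × 0.993102 = 0.928591
Series (B5 and B6): 0.979900 × 0.858000 = 0.840754
Parallel ([0.928591] and [0.840754]): 1 − (1 − 0.928591)(1 − 0.840754) = 0.9886

0.9886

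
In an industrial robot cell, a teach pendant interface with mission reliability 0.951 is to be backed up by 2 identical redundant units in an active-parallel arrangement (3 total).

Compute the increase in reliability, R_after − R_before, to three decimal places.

0.049

R_before = 0.951
R_after = 1 − (1 − 0.951)^3 = 1.000
ΔR = 1.000 − 0.951 = 0.049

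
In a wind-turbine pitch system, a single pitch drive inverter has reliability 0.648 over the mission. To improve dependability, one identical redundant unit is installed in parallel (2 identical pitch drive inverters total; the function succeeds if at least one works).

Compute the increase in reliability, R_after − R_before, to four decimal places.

R_before = 0.648
R_after = 1 − (1 − 0.648)^2 = 0.8761
ΔR = 0.8761 − 0.648 = 0.2281

0.2281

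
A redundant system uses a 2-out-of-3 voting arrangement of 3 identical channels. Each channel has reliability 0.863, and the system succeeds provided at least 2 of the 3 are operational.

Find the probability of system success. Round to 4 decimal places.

R = Σ_{i=2}^{3} C(3,i) p^i (1−p)^{3−i} with p = 0.863
C(3,2)·0.863^2·0.137^1 = 0.306100
C(3,3)·0.863^3·0.137^0 = 0.642736
Sum = 0.9488

0.9488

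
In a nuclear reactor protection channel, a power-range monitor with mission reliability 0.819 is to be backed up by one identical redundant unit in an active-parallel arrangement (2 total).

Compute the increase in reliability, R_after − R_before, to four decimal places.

0.1482

R_before = 0.819
R_after = 1 − (1 − 0.819)^2 = 0.9672
ΔR = 0.9672 − 0.819 = 0.1482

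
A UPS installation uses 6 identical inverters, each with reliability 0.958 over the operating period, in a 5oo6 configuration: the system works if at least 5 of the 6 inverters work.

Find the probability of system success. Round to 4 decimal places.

0.9764

R = Σ_{i=5}^{6} C(6,i) p^i (1−p)^{6−i} with p = 0.958
C(6,5)·0.958^5·0.042^1 = 0.203342
C(6,6)·0.958^6·0.042^0 = 0.773024
Sum = 0.9764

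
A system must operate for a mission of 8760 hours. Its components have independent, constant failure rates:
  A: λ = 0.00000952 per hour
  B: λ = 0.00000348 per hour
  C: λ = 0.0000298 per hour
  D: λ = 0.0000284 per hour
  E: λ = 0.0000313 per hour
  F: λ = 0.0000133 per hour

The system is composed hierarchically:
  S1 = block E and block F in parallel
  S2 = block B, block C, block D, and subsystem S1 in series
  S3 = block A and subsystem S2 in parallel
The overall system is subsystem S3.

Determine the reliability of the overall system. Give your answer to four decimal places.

0.9654

R(A) = exp(−0.00000952 × 8760) = 0.919987
R(B) = exp(−0.00000348 × 8760) = 0.969975
R(C) = exp(−0.0000298 × 8760) = 0.770244
R(D) = exp(−0.0000284 × 8760) = 0.779748
R(E) = exp(−0.0000313 × 8760) = 0.760189
R(F) = exp(−0.0000133 × 8760) = 0.890023
Parallel (E and F): 1 − (1 − 0.760189)(1 − 0.890023) = 0.973626
Series (B, C, D, and [0.973626]): 0.969975 × 0.770244 × 0.779748 × 0.973626 = 0.567199
Parallel (A and [0.567199]): 1 − (1 − 0.919987)(1 − 0.567199) = 0.9654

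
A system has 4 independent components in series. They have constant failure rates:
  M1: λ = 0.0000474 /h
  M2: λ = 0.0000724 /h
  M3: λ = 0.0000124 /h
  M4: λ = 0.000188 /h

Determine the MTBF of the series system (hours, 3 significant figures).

Series of exponential components: λ_sys = Σ λ_i
λ_sys = 0.0000474 + 0.0000724 + 0.0000124 + 0.000188 = 3.2020e-04 /h
MTBF = 1 / λ_sys = 3120 h

3120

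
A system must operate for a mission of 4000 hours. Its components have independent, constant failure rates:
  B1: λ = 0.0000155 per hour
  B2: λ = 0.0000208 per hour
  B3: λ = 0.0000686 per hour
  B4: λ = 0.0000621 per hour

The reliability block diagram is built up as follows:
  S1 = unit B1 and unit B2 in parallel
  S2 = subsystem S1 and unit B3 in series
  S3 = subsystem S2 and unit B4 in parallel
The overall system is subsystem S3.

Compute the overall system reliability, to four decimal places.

0.9464

R(B1) = exp(−0.0000155 × 4000) = 0.939883
R(B2) = exp(−0.0000208 × 4000) = 0.920167
R(B3) = exp(−0.0000686 × 4000) = 0.760028
R(B4) = exp(−0.0000621 × 4000) = 0.780048
Parallel (B1 and B2): 1 − (1 − 0.939883)(1 − 0.920167) = 0.995201
Series ([0.995201] and B3): 0.995201 × 0.760028 = 0.756381
Parallel ([0.756381] and B4): 1 − (1 − 0.756381)(1 − 0.780048) = 0.9464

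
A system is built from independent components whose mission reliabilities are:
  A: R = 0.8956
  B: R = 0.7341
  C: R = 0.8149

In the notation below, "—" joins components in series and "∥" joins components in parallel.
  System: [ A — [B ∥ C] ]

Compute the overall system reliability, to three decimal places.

0.852

Parallel (B and C): 1 − (1 − 0.73410)(1 − 0.81490) = 0.95078
Series (A and [0.95078]): 0.89560 × 0.95078 = 0.852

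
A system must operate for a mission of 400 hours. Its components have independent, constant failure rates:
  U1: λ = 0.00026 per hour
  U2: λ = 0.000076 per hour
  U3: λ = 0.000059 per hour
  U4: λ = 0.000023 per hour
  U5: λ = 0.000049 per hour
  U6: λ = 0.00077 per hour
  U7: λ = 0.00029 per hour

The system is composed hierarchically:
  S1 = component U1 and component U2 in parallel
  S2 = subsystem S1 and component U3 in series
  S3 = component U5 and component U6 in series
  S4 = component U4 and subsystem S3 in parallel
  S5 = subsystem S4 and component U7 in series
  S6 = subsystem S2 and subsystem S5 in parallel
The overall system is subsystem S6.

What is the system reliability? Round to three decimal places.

R(U1) = exp(−0.00026 × 400) = 0.90123
R(U2) = exp(−0.000076 × 400) = 0.97006
R(U3) = exp(−0.000059 × 400) = 0.97668
R(U4) = exp(−0.000023 × 400) = 0.99084
R(U5) = exp(−0.000049 × 400) = 0.98059
R(U6) = exp(−0.00077 × 400) = 0.73492
R(U7) = exp(−0.00029 × 400) = 0.89048
Parallel (U1 and U2): 1 − (1 − 0.90123)(1 − 0.97006) = 0.99704
Series ([0.99704] and U3): 0.99704 × 0.97668 = 0.97379
Series (U5 and U6): 0.98059 × 0.73492 = 0.72066
Parallel (U4 and [0.72066]): 1 − (1 − 0.99084)(1 − 0.72066) = 0.99744
Series ([0.99744] and U7): 0.99744 × 0.89048 = 0.88820
Parallel ([0.97379] and [0.88820]): 1 − (1 − 0.97379)(1 − 0.88820) = 0.997

0.997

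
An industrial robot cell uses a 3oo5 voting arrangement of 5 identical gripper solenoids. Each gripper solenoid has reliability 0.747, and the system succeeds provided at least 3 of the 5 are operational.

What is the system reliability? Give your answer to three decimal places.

0.893

R = Σ_{i=3}^{5} C(5,i) p^i (1−p)^{5−i} with p = 0.747
C(5,3)·0.747^3·0.253^2 = 0.26681
C(5,4)·0.747^4·0.253^1 = 0.39389
C(5,5)·0.747^5·0.253^0 = 0.23260
Sum = 0.893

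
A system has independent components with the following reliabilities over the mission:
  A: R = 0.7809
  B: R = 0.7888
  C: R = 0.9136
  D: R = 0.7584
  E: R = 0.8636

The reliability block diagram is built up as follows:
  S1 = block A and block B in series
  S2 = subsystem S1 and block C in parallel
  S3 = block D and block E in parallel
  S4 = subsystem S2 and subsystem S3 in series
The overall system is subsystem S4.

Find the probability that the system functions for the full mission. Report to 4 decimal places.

Series (A and B): 0.780900 × 0.788800 = 0.615974
Parallel ([0.615974] and C): 1 − (1 − 0.615974)(1 − 0.913600) = 0.966820
Parallel (D and E): 1 − (1 − 0.758400)(1 − 0.863600) = 0.967046
Series ([0.966820] and [0.967046]): 0.966820 × 0.967046 = 0.9350

0.9350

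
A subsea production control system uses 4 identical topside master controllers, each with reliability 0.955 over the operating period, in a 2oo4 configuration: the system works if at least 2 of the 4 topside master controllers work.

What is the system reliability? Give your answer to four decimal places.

0.9996

R = Σ_{i=2}^{4} C(4,i) p^i (1−p)^{4−i} with p = 0.955
C(4,2)·0.955^2·0.045^2 = 0.011081
C(4,3)·0.955^3·0.045^1 = 0.156777
C(4,4)·0.955^4·0.045^0 = 0.831790
Sum = 0.9996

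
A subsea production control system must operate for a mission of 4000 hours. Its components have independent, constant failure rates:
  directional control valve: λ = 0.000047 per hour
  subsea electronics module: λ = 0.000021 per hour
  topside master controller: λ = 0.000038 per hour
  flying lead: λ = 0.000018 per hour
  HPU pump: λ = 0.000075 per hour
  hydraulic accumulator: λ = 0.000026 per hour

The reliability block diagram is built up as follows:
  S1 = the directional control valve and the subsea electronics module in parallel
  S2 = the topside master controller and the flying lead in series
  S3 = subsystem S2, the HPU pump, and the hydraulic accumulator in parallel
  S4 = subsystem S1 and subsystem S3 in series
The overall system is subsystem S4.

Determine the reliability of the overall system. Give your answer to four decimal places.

0.9811

R(directional control valve) = exp(−0.000047 × 4000) = 0.828615
R(subsea electronics module) = exp(−0.000021 × 4000) = 0.919431
R(topside master controller) = exp(−0.000038 × 4000) = 0.858988
R(flying lead) = exp(−0.000018 × 4000) = 0.930531
R(HPU pump) = exp(−0.000075 × 4000) = 0.740818
R(hydraulic accumulator) = exp(−0.000026 × 4000) = 0.901225
Parallel (directional control valve and subsea electronics module): 1 − (1 − 0.828615)(1 − 0.919431) = 0.986192
Series (topside master controller and flying lead): 0.858988 × 0.930531 = 0.799315
Parallel ([0.799315], HPU pump, and hydraulic accumulator): 1 − (1 − 0.799315)(1 − 0.740818)(1 − 0.901225) = 0.994862
Series ([0.986192] and [0.994862]): 0.986192 × 0.994862 = 0.9811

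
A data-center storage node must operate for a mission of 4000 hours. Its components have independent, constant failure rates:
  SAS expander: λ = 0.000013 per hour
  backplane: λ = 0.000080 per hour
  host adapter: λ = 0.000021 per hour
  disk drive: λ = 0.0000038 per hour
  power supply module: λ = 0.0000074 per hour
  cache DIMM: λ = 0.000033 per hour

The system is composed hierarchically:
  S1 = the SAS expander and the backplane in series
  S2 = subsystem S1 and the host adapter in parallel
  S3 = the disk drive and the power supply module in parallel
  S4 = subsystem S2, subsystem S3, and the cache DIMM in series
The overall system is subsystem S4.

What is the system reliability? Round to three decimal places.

R(SAS expander) = exp(−0.000013 × 4000) = 0.94933
R(backplane) = exp(−0.000080 × 4000) = 0.72615
R(host adapter) = exp(−0.000021 × 4000) = 0.91943
R(disk drive) = exp(−0.0000038 × 4000) = 0.98491
R(power supply module) = exp(−0.0000074 × 4000) = 0.97083
R(cache DIMM) = exp(−0.000033 × 4000) = 0.87634
Series (SAS expander and backplane): 0.94933 × 0.72615 = 0.68936
Parallel ([0.68936] and host adapter): 1 − (1 − 0.68936)(1 − 0.91943) = 0.97497
Parallel (disk drive and power supply module): 1 − (1 − 0.98491)(1 − 0.97083) = 0.99956
Series ([0.97497], [0.99956], and cache DIMM): 0.97497 × 0.99956 × 0.87634 = 0.854

0.854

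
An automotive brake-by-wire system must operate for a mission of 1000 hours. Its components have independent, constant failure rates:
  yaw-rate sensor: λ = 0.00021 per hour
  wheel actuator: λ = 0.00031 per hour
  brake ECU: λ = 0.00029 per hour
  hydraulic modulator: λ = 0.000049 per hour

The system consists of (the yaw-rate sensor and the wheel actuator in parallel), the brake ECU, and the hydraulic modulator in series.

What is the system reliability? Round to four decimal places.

R(yaw-rate sensor) = exp(−0.00021 × 1000) = 0.810584
R(wheel actuator) = exp(−0.00031 × 1000) = 0.733447
R(brake ECU) = exp(−0.00029 × 1000) = 0.748264
R(hydraulic modulator) = exp(−0.000049 × 1000) = 0.952181
Parallel (yaw-rate sensor and wheel actuator): 1 − (1 − 0.810584)(1 − 0.733447) = 0.949511
Series ([0.949511], brake ECU, and hydraulic modulator): 0.949511 × 0.748264 × 0.952181 = 0.6765

0.6765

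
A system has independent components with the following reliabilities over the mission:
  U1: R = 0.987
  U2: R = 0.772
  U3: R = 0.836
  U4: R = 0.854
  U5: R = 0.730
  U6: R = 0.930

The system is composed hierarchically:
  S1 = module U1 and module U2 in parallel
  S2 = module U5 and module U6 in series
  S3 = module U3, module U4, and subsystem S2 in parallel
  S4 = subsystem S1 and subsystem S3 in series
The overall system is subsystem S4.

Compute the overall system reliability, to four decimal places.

0.9894

Parallel (U1 and U2): 1 − (1 − 0.987000)(1 − 0.772000) = 0.997036
Series (U5 and U6): 0.730000 × 0.930000 = 0.678900
Parallel (U3, U4, and [0.678900]): 1 − (1 − 0.836000)(1 − 0.854000)(1 − 0.678900) = 0.992312
Series ([0.997036] and [0.992312]): 0.997036 × 0.992312 = 0.9894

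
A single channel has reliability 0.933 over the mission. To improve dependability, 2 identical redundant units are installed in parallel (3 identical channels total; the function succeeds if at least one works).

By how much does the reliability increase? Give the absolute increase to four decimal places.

0.0667

R_before = 0.933
R_after = 1 − (1 − 0.933)^3 = 0.9997
ΔR = 0.9997 − 0.933 = 0.0667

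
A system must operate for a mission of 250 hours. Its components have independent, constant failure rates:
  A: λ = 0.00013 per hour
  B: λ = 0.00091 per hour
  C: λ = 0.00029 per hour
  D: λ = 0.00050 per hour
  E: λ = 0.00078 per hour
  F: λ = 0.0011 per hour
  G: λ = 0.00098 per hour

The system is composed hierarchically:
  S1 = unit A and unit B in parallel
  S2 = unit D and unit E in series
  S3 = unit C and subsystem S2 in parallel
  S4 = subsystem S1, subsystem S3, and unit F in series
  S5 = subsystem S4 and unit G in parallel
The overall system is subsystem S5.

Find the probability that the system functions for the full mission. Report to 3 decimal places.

0.944

R(A) = exp(−0.00013 × 250) = 0.96802
R(B) = exp(−0.00091 × 250) = 0.79652
R(C) = exp(−0.00029 × 250) = 0.93007
R(D) = exp(−0.00050 × 250) = 0.88250
R(E) = exp(−0.00078 × 250) = 0.82283
R(F) = exp(−0.0011 × 250) = 0.75957
R(G) = exp(−0.00098 × 250) = 0.78270
Parallel (A and B): 1 − (1 − 0.96802)(1 − 0.79652) = 0.99349
Series (D and E): 0.88250 × 0.82283 = 0.72615
Parallel (C and [0.72615]): 1 − (1 − 0.93007)(1 − 0.72615) = 0.98085
Series ([0.99349], [0.98085], and F): 0.99349 × 0.98085 × 0.75957 = 0.74017
Parallel ([0.74017] and G): 1 − (1 − 0.74017)(1 − 0.78270) = 0.944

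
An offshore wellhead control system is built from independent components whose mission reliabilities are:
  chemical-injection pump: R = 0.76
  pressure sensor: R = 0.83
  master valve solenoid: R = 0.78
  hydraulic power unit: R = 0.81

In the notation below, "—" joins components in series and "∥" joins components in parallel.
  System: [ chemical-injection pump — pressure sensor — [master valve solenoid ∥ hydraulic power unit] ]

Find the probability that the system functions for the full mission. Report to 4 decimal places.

Parallel (master valve solenoid and hydraulic power unit): 1 − (1 − 0.780000)(1 − 0.810000) = 0.958200
Series (chemical-injection pump, pressure sensor, and [0.958200]): 0.760000 × 0.830000 × 0.958200 = 0.6044

0.6044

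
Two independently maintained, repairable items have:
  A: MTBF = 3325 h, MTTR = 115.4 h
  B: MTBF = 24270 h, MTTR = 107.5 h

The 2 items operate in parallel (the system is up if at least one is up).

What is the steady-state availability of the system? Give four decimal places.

A(A) = MTBF/(MTBF+MTTR) = 3325/(3325+115.4) = 0.966457
A(B) = MTBF/(MTBF+MTTR) = 24270/(24270+107.5) = 0.995590
Parallel availability: 1 − (1 − 0.966457)(1 − 0.995590) = 0.9999

0.9999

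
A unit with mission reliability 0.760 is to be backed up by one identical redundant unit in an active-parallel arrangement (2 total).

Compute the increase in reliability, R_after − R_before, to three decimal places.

R_before = 0.760
R_after = 1 − (1 − 0.760)^2 = 0.942
ΔR = 0.942 − 0.760 = 0.182

0.182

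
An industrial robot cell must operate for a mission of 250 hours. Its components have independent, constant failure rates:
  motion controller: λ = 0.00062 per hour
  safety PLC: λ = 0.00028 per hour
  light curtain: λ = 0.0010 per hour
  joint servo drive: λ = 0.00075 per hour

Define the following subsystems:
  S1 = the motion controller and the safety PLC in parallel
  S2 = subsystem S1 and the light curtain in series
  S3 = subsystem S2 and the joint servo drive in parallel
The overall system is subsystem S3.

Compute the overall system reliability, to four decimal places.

R(motion controller) = exp(−0.00062 × 250) = 0.856415
R(safety PLC) = exp(−0.00028 × 250) = 0.932394
R(light curtain) = exp(−0.0010 × 250) = 0.778801
R(joint servo drive) = exp(−0.00075 × 250) = 0.829029
Parallel (motion controller and safety PLC): 1 − (1 − 0.856415)(1 − 0.932394) = 0.990293
Series ([0.990293] and light curtain): 0.990293 × 0.778801 = 0.771241
Parallel ([0.771241] and joint servo drive): 1 − (1 − 0.771241)(1 − 0.829029) = 0.9609

0.9609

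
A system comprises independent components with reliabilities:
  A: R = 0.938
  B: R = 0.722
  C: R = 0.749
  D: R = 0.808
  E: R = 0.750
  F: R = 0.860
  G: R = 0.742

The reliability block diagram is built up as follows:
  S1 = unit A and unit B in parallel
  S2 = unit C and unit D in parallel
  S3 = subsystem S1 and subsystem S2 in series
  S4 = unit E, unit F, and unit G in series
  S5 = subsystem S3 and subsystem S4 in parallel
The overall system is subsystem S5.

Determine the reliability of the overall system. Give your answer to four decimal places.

0.9663

Parallel (A and B): 1 − (1 − 0.938000)(1 − 0.722000) = 0.982764
Parallel (C and D): 1 − (1 − 0.749000)(1 − 0.808000) = 0.951808
Series ([0.982764] and [0.951808]): 0.982764 × 0.951808 = 0.935403
Series (E, F, and G): 0.750000 × 0.860000 × 0.742000 = 0.478590
Parallel ([0.935403] and [0.478590]): 1 − (1 − 0.935403)(1 − 0.478590) = 0.9663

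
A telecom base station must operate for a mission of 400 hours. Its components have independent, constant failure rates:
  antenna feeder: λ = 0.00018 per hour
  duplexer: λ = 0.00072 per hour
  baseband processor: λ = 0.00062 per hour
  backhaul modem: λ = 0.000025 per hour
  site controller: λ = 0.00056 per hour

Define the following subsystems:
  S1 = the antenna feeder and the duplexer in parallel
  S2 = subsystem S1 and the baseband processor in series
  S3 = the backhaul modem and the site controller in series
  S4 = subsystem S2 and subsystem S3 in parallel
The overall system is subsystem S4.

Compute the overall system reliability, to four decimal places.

0.9513

R(antenna feeder) = exp(−0.00018 × 400) = 0.930531
R(duplexer) = exp(−0.00072 × 400) = 0.749762
R(baseband processor) = exp(−0.00062 × 400) = 0.780360
R(backhaul modem) = exp(−0.000025 × 400) = 0.990050
R(site controller) = exp(−0.00056 × 400) = 0.799315
Parallel (antenna feeder and duplexer): 1 − (1 − 0.930531)(1 − 0.749762) = 0.982616
Series ([0.982616] and baseband processor): 0.982616 × 0.780360 = 0.766794
Series (backhaul modem and site controller): 0.990050 × 0.799315 = 0.791362
Parallel ([0.766794] and [0.791362]): 1 − (1 − 0.766794)(1 − 0.791362) = 0.9513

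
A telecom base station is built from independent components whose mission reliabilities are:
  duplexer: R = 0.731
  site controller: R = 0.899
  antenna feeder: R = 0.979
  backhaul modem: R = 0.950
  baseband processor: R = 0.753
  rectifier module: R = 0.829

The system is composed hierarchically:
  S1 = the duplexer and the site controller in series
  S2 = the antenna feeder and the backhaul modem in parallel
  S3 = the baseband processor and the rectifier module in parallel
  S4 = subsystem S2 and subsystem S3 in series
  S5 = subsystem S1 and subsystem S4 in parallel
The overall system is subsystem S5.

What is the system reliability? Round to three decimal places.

0.985

Series (duplexer and site controller): 0.73100 × 0.89900 = 0.65717
Parallel (antenna feeder and backhaul modem): 1 − (1 − 0.97900)(1 − 0.95000) = 0.99895
Parallel (baseband processor and rectifier module): 1 − (1 − 0.75300)(1 − 0.82900) = 0.95776
Series ([0.99895] and [0.95776]): 0.99895 × 0.95776 = 0.95675
Parallel ([0.65717] and [0.95675]): 1 − (1 − 0.65717)(1 − 0.95675) = 0.985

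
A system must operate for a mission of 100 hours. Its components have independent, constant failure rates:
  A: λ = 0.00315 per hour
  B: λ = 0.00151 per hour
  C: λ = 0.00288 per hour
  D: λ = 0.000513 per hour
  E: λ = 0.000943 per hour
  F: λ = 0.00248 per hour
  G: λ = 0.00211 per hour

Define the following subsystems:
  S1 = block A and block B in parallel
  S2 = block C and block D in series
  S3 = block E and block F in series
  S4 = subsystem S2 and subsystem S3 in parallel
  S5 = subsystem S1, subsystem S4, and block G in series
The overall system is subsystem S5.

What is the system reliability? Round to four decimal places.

0.7141

R(A) = exp(−0.00315 × 100) = 0.729789
R(B) = exp(−0.00151 × 100) = 0.859848
R(C) = exp(−0.00288 × 100) = 0.749762
R(D) = exp(−0.000513 × 100) = 0.949994
R(E) = exp(−0.000943 × 100) = 0.910010
R(F) = exp(−0.00248 × 100) = 0.780360
R(G) = exp(−0.00211 × 100) = 0.809774
Parallel (A and B): 1 − (1 − 0.729789)(1 − 0.859848) = 0.962129
Series (C and D): 0.749762 × 0.949994 = 0.712269
Series (E and F): 0.910010 × 0.780360 = 0.710135
Parallel ([0.712269] and [0.710135]): 1 − (1 − 0.712269)(1 − 0.710135) = 0.916597
Series ([0.962129], [0.916597], and G): 0.962129 × 0.916597 × 0.809774 = 0.7141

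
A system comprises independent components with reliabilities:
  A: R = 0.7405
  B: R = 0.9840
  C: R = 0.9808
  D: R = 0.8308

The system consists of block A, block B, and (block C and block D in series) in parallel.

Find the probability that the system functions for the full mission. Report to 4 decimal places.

0.9992

Series (C and D): 0.980800 × 0.830800 = 0.814849
Parallel (A, B, and [0.814849]): 1 − (1 − 0.740500)(1 − 0.984000)(1 − 0.814849) = 0.9992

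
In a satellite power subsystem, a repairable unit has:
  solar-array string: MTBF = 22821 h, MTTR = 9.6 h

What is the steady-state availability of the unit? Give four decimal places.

A(solar-array string) = MTBF/(MTBF+MTTR) = 22821/(22821+9.6) = 0.9996

0.9996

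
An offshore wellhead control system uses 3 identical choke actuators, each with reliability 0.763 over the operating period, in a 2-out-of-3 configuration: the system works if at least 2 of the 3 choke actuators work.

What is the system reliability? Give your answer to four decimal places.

R = Σ_{i=2}^{3} C(3,i) p^i (1−p)^{3−i} with p = 0.763
C(3,2)·0.763^2·0.237^1 = 0.413922
C(3,3)·0.763^3·0.237^0 = 0.444195
Sum = 0.8581

0.8581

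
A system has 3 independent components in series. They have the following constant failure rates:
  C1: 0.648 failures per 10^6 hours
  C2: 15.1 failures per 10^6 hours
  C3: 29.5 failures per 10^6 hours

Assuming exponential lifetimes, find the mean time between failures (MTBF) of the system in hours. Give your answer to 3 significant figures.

22100

Series of exponential components: λ_sys = Σ λ_i
λ_sys = 0.000000648 + 0.0000151 + 0.0000295 = 4.5248e-05 /h
MTBF = 1 / λ_sys = 22100 h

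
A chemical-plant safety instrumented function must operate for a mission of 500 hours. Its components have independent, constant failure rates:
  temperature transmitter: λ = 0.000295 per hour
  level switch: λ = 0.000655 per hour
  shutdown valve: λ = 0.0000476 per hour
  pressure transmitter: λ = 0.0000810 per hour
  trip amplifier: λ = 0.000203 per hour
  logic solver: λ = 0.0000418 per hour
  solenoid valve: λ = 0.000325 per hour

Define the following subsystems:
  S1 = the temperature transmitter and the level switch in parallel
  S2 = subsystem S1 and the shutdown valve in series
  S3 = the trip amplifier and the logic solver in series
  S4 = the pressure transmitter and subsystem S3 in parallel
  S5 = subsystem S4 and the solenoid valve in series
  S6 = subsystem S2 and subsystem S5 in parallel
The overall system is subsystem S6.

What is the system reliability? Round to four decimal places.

R(temperature transmitter) = exp(−0.000295 × 500) = 0.862862
R(level switch) = exp(−0.000655 × 500) = 0.720723
R(shutdown valve) = exp(−0.0000476 × 500) = 0.976481
R(pressure transmitter) = exp(−0.0000810 × 500) = 0.960309
R(trip amplifier) = exp(−0.000203 × 500) = 0.903481
R(logic solver) = exp(−0.0000418 × 500) = 0.979317
R(solenoid valve) = exp(−0.000325 × 500) = 0.850016
Parallel (temperature transmitter and level switch): 1 − (1 − 0.862862)(1 − 0.720723) = 0.961701
Series ([0.961701] and shutdown valve): 0.961701 × 0.976481 = 0.939083
Series (trip amplifier and logic solver): 0.903481 × 0.979317 = 0.884794
Parallel (pressure transmitter and [0.884794]): 1 − (1 − 0.960309)(1 − 0.884794) = 0.995427
Series ([0.995427] and solenoid valve): 0.995427 × 0.850016 = 0.846129
Parallel ([0.939083] and [0.846129]): 1 − (1 − 0.939083)(1 − 0.846129) = 0.9906

0.9906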